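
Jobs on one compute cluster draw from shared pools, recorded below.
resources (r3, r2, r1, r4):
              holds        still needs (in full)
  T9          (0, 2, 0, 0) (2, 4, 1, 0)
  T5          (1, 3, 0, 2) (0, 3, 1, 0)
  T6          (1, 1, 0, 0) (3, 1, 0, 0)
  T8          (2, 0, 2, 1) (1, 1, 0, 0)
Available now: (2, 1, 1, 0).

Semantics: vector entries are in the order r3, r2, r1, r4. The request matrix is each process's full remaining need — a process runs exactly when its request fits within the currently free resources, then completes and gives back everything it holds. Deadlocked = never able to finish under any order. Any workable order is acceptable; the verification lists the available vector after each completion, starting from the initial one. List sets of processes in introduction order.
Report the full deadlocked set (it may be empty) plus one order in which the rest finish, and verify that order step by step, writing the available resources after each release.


The deadlocked set is T9 and T5.
Key observation: once T8, T6 finish, the pool peaks at (5, 2, 3, 1) — and every remaining process still needs more r2 than that.
A valid finishing order for the others: T8, T6. Check, step by step:
  pool = (2, 1, 1, 0)
  run T8 (needs (1, 1, 0, 0), free (2, 1, 1, 0)); after release of (2, 0, 2, 1) the pool is (4, 1, 3, 1)
  run T6 (needs (3, 1, 0, 0), free (4, 1, 3, 1)); after release of (1, 1, 0, 0) the pool is (5, 2, 3, 1)
The blocked processes can never fit:
  T9 still needs (2, 4, 1, 0) but only (5, 2, 3, 1) is free — short on r2
  T5 still needs (0, 3, 1, 0) but only (5, 2, 3, 1) is free — short on r2


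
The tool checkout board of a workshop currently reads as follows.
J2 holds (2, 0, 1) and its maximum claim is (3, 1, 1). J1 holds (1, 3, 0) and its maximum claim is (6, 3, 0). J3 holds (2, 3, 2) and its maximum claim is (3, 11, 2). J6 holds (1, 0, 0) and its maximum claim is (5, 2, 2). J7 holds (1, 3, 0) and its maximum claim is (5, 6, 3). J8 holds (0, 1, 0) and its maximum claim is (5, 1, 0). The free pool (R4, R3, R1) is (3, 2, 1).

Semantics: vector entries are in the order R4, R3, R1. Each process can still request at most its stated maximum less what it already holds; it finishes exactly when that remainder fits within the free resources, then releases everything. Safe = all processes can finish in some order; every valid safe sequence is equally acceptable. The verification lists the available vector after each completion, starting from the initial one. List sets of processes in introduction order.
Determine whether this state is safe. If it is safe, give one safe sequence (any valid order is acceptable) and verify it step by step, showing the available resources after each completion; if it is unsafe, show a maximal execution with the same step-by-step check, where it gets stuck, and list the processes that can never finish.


UNSAFE — no complete ordering exists.
Key observation: after J2, J1, J6, J8 the pool peaks at (7, 6, 2), and each blocked process is short somewhere: J3 on R3; J7 on R1.
The run J2, J1, J6, J8 cannot be extended any further. Verifying each step:
  pool = (3, 2, 1)
  run J2 (needs (1, 1, 0), free (3, 2, 1)); after release of (2, 0, 1) the pool is (5, 2, 2)
  run J1 (needs (5, 0, 0), free (5, 2, 2)); after release of (1, 3, 0) the pool is (6, 5, 2)
  run J6 (needs (4, 2, 2), free (6, 5, 2)); after release of (1, 0, 0) the pool is (7, 5, 2)
  run J8 (needs (5, 0, 0), free (7, 5, 2)); after release of (0, 1, 0) the pool is (7, 6, 2)
  blocked: J3 wants (1, 8, 0), pool (7, 6, 2) — not enough R3
  blocked: J7 wants (4, 3, 3), pool (7, 6, 2) — not enough R1
Never able to finish: J3 and J7.


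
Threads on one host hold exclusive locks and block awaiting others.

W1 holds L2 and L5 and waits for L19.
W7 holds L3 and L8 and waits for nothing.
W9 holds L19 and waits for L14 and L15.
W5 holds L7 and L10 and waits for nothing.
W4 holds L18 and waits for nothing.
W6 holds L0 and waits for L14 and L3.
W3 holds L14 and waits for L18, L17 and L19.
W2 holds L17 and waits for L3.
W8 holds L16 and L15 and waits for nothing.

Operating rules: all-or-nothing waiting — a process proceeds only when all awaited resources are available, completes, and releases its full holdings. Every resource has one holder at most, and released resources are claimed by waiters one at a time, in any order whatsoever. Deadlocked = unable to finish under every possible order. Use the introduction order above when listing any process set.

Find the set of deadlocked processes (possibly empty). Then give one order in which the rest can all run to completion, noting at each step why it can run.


Deadlocked set: W1, W9, W6 and W3.
Key observation: nobody on the ring W9 -> W3 -> W9 can start until another member finishes, which never happens; W1 and W6 wait into the deadlock from upstream.
The rest can finish in the order W7, W8, W5, W2, W4.
Verifying each step:
  W7 waits on nothing -> runs at once and releases L3 and L8
  W8 waits on nothing -> runs at once and releases L16 and L15
  W5 waits on nothing -> runs at once and releases L7 and L10
  W2 waits on L3 — all released -> runs and releases L17
  W4 waits on nothing -> runs at once and releases L18


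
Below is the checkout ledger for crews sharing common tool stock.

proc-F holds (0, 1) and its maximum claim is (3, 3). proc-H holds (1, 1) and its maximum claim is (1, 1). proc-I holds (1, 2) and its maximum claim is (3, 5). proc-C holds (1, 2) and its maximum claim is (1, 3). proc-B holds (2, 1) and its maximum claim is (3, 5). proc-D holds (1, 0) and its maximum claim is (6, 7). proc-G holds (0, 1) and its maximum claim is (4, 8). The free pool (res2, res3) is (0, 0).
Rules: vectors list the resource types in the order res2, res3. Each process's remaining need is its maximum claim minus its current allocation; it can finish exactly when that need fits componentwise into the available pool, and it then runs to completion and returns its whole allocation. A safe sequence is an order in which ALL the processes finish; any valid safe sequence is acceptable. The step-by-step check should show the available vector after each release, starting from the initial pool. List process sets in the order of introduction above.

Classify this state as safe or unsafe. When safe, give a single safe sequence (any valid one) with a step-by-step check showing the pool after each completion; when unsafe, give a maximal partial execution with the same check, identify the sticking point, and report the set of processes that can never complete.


SAFE — a valid safe sequence is proc-H, proc-C, proc-I, proc-B, proc-F, proc-D, proc-G.
Key observation: proc-C is the earliest step where a requested resource binds exactly: need (0, 1), pool (1, 1) at its turn.
Check, step by step:
  pool = (0, 0)
  proc-H needs (0, 0) <= (0, 0) -> finishes; pool += (1, 1) = (1, 1)
  proc-C needs (0, 1) <= (1, 1) -> finishes; pool += (1, 2) = (2, 3)
  proc-I needs (2, 3) <= (2, 3) -> finishes; pool += (1, 2) = (3, 5)
  proc-B needs (1, 4) <= (3, 5) -> finishes; pool += (2, 1) = (5, 6)
  proc-F needs (3, 2) <= (5, 6) -> finishes; pool += (0, 1) = (5, 7)
  proc-D needs (5, 7) <= (5, 7) -> finishes; pool += (1, 0) = (6, 7)
  proc-G needs (4, 7) <= (6, 7) -> finishes; pool += (0, 1) = (6, 8)


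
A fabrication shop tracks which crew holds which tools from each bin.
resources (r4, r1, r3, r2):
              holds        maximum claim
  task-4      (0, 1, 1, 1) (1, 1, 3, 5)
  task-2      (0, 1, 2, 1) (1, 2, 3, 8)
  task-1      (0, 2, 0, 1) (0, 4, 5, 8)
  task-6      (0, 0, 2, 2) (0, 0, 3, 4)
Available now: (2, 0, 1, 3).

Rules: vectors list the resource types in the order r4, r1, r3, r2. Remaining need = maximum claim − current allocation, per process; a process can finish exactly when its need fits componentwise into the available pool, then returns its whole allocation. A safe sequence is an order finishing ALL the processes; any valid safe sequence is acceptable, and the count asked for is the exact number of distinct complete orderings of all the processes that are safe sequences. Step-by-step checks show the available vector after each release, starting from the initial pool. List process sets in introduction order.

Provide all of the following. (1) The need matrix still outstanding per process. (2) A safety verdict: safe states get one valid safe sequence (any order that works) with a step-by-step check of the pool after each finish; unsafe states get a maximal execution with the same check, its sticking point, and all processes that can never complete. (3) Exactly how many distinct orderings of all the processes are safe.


(1) Need matrix, components ordered r4, r1, r3, r2:
  task-4: (1, 0, 2, 4)
  task-2: (1, 1, 1, 7)
  task-1: (0, 2, 5, 7)
  task-6: (0, 0, 1, 2)
(2) UNSAFE.
Key observation: once task-6, task-4 finish, the pool peaks at (2, 1, 4, 6) — and every remaining process still needs more r2 than that.
Going as far as possible: task-6, task-4; after that, nothing fits. Walking it through:
  pool = (2, 0, 1, 3)
  run task-6 (needs (0, 0, 1, 2), free (2, 0, 1, 3)); after release of (0, 0, 2, 2) the pool is (2, 0, 3, 5)
  run task-4 (needs (1, 0, 2, 4), free (2, 0, 3, 5)); after release of (0, 1, 1, 1) the pool is (2, 1, 4, 6)
  task-2 cannot run: need (1, 1, 1, 7) vs free (2, 1, 4, 6) (insufficient r2)
  task-1 cannot run: need (0, 2, 5, 7) vs free (2, 1, 4, 6) (insufficient r1, r3 and r2)
Never able to finish: task-2 and task-1.
(3) Precisely 0 of the possible complete orderings are safe sequences.


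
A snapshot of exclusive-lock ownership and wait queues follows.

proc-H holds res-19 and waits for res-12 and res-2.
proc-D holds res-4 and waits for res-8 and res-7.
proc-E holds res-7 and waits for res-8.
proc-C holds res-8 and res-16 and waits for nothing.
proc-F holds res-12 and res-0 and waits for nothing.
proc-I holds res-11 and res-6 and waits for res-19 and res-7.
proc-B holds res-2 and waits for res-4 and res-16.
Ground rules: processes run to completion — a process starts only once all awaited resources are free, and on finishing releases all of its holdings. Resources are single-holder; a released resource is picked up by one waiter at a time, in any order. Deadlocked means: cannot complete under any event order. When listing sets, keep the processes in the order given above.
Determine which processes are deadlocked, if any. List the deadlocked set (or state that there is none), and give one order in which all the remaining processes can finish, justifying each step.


Nothing here is deadlocked.
Key observation: all waits point, directly or indirectly, at processes that can finish, so nothing is permanently blocked.
One completion order for the rest: proc-C, proc-E, proc-D, proc-B, proc-F, proc-H, proc-I.
Walking it through:
  proc-C: no waits; runs immediately, freeing res-8 and res-16
  run proc-E (all its waits — res-8 — are resolved); releases res-7
  run proc-D (all its waits — res-8 and res-7 — are resolved); releases res-4
  run proc-B (all its waits — res-4 and res-16 — are resolved); releases res-2
  proc-F: no waits; runs immediately, freeing res-12 and res-0
  run proc-H (all its waits — res-12 and res-2 — are resolved); releases res-19
  run proc-I (all its waits — res-19 and res-7 — are resolved); releases res-11 and res-6


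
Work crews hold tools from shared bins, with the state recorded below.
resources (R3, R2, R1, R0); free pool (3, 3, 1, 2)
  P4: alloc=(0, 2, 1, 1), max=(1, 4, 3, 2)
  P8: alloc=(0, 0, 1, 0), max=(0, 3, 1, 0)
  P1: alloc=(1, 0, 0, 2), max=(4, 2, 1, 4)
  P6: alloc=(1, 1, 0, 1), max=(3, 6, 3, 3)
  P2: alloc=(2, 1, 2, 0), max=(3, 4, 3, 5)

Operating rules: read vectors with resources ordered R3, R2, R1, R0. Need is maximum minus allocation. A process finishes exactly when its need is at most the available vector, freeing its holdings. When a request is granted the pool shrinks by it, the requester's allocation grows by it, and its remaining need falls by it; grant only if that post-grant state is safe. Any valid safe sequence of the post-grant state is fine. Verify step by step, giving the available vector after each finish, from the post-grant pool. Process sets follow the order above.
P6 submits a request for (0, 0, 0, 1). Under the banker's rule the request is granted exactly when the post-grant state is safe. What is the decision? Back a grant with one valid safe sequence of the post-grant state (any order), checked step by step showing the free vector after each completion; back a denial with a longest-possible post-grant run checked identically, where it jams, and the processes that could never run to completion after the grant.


GRANT: granting preserves safety; a valid post-grant sequence is P8, P4, P6, P1, P2.
Key observation: post-grant, (3, 3, 1, 1) remains, and an order beginning with P8 completes everyone.
Verifying the post-grant state step by step:
  pool = (3, 3, 1, 1)
  P8 needs (0, 3, 0, 0) <= (3, 3, 1, 1) -> finishes; pool += (0, 0, 1, 0) = (3, 3, 2, 1)
  P4 needs (1, 2, 2, 1) <= (3, 3, 2, 1) -> finishes; pool += (0, 2, 1, 1) = (3, 5, 3, 2)
  P6 needs (2, 5, 3, 1) <= (3, 5, 3, 2) -> finishes; pool += (1, 1, 0, 2) = (4, 6, 3, 4)
  P1 needs (3, 2, 1, 2) <= (4, 6, 3, 4) -> finishes; pool += (1, 0, 0, 2) = (5, 6, 3, 6)
  P2 needs (1, 3, 1, 5) <= (5, 6, 3, 6) -> finishes; pool += (2, 1, 2, 0) = (7, 7, 5, 6)


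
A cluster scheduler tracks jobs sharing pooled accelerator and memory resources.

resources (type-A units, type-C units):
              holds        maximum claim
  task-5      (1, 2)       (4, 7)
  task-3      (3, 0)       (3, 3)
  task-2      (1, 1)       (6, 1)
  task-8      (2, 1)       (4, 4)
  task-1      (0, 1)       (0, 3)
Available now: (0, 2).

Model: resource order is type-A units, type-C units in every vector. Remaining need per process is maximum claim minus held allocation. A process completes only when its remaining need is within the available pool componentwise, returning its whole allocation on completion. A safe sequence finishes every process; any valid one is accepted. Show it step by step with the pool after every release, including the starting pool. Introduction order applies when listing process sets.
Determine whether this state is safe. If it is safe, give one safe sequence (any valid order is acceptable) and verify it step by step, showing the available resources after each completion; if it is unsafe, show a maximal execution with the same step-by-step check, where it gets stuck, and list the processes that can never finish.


SAFE. One safe sequence: task-1, task-3, task-8, task-2, task-5.
Key observation: the order's first zero-slack moment is task-1 ((0, 2) needed, (0, 2) free — a requested resource with nothing to spare).
Check, step by step:
  pool = (0, 2)
  run task-1 (needs (0, 2), free (0, 2)); after release of (0, 1) the pool is (0, 3)
  run task-3 (needs (0, 3), free (0, 3)); after release of (3, 0) the pool is (3, 3)
  run task-8 (needs (2, 3), free (3, 3)); after release of (2, 1) the pool is (5, 4)
  run task-2 (needs (5, 0), free (5, 4)); after release of (1, 1) the pool is (6, 5)
  run task-5 (needs (3, 5), free (6, 5)); after release of (1, 2) the pool is (7, 7)


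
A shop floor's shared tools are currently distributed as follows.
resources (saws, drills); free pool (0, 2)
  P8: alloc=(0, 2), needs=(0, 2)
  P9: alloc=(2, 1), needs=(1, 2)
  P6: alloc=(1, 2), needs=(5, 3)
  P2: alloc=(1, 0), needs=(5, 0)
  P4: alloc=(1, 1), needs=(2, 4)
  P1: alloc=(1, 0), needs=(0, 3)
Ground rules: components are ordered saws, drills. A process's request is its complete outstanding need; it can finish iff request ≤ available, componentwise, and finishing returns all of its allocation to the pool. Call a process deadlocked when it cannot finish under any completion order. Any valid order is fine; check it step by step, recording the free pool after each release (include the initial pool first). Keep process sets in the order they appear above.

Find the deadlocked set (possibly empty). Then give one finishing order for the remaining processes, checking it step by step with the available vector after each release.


Deadlocked set: P6 and P2.
Key observation: the wall is saws: completing P8, P1, P9, P4 brings the pool only to (4, 6), and all the rest need more.
The rest can finish in the order P8, P1, P9, P4. Step-by-step check:
  pool = (0, 2)
  run P8 (needs (0, 2), free (0, 2)); after release of (0, 2) the pool is (0, 4)
  run P1 (needs (0, 3), free (0, 4)); after release of (1, 0) the pool is (1, 4)
  run P9 (needs (1, 2), free (1, 4)); after release of (2, 1) the pool is (3, 5)
  run P4 (needs (2, 4), free (3, 5)); after release of (1, 1) the pool is (4, 6)
None of the blocked processes ever fits:
  P6 cannot run: need (5, 3) vs free (4, 6) (insufficient saws)
  P2 cannot run: need (5, 0) vs free (4, 6) (insufficient saws)


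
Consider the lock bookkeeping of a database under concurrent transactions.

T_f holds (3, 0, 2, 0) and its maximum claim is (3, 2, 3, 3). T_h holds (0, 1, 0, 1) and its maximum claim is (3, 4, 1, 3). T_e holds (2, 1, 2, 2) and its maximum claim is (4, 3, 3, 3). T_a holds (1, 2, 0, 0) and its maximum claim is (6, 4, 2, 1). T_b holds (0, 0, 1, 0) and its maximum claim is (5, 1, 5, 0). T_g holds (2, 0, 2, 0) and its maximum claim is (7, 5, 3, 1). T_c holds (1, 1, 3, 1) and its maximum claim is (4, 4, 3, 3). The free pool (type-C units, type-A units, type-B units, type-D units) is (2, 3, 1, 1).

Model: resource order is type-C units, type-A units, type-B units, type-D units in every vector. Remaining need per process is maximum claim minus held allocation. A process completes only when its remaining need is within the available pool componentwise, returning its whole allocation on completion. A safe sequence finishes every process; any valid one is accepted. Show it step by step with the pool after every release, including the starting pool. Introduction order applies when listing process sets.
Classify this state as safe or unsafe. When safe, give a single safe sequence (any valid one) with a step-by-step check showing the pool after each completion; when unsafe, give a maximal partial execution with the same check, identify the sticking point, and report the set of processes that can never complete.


The state is SAFE; one workable sequence: T_e, T_f, T_h, T_a, T_b, T_c, T_g.
Key observation: T_e marks the first exact bind of the order: its need (2, 2, 1, 1) fits the free (2, 3, 1, 1) with zero slack on a requested resource.
Step-by-step check:
  pool = (2, 3, 1, 1)
  T_e needs (2, 2, 1, 1) <= (2, 3, 1, 1) -> finishes; pool += (2, 1, 2, 2) = (4, 4, 3, 3)
  T_f needs (0, 2, 1, 3) <= (4, 4, 3, 3) -> finishes; pool += (3, 0, 2, 0) = (7, 4, 5, 3)
  T_h needs (3, 3, 1, 2) <= (7, 4, 5, 3) -> finishes; pool += (0, 1, 0, 1) = (7, 5, 5, 4)
  T_a needs (5, 2, 2, 1) <= (7, 5, 5, 4) -> finishes; pool += (1, 2, 0, 0) = (8, 7, 5, 4)
  T_b needs (5, 1, 4, 0) <= (8, 7, 5, 4) -> finishes; pool += (0, 0, 1, 0) = (8, 7, 6, 4)
  T_c needs (3, 3, 0, 2) <= (8, 7, 6, 4) -> finishes; pool += (1, 1, 3, 1) = (9, 8, 9, 5)
  T_g needs (5, 5, 1, 1) <= (9, 8, 9, 5) -> finishes; pool += (2, 0, 2, 0) = (11, 8, 11, 5)


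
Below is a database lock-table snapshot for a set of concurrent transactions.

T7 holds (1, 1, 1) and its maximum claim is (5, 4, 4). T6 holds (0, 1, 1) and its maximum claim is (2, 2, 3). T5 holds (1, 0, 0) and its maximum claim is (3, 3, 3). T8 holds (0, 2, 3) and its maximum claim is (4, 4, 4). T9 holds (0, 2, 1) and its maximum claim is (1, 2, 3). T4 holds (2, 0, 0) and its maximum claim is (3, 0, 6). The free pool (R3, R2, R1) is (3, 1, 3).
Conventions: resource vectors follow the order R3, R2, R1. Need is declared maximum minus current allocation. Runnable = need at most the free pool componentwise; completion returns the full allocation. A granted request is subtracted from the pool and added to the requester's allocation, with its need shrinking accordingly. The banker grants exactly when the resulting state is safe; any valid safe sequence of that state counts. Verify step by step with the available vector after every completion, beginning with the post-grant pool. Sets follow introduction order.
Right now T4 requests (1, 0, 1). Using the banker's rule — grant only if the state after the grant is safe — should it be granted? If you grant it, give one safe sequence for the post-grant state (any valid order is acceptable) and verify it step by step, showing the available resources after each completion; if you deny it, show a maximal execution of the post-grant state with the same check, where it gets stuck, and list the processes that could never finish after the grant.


DENY. Granting would leave the state unsafe.
Key observation: after T9, T6, T5 the pool peaks at (3, 4, 4), and each blocked process is short somewhere: T7 on R3; T8 on R3; T4 on R1.
Pretend the grant happened; the run T9, T6, T5 goes as far as possible. Verifying each step:
  pool = (2, 1, 2)
  run T9 (needs (1, 0, 2), free (2, 1, 2)); after release of (0, 2, 1) the pool is (2, 3, 3)
  run T6 (needs (2, 1, 2), free (2, 3, 3)); after release of (0, 1, 1) the pool is (2, 4, 4)
  run T5 (needs (2, 3, 3), free (2, 4, 4)); after release of (1, 0, 0) the pool is (3, 4, 4)
  T7 still needs (4, 3, 3) but only (3, 4, 4) is free — short on R3
  T8 still needs (4, 2, 1) but only (3, 4, 4) is free — short on R3
  T4 still needs (0, 0, 5) but only (3, 4, 4) is free — short on R1
Post-grant, the permanently blocked set is T7, T8 and T4.


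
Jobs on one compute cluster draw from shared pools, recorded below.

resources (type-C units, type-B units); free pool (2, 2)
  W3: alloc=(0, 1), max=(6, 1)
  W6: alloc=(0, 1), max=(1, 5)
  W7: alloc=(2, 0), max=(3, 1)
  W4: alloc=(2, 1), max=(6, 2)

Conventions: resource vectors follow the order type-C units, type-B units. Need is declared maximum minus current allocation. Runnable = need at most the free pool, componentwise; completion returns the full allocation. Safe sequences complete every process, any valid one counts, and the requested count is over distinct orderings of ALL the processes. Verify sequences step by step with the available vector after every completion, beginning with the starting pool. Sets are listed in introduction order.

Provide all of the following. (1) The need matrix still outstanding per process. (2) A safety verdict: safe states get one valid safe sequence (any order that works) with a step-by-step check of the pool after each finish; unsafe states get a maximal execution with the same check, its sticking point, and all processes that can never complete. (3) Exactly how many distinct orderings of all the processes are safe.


(1) Need matrix, components ordered type-C units, type-B units:
  W3: (6, 0)
  W6: (1, 4)
  W7: (1, 1)
  W4: (4, 1)
(2) SAFE. One safe sequence: W7, W4, W3, W6.
Key observation: W4 is the earliest step where a requested resource binds exactly: need (4, 1), pool (4, 2) at its turn.
Walking it through:
  pool = (2, 2)
  run W7 (needs (1, 1), free (2, 2)); after release of (2, 0) the pool is (4, 2)
  run W4 (needs (4, 1), free (4, 2)); after release of (2, 1) the pool is (6, 3)
  run W3 (needs (6, 0), free (6, 3)); after release of (0, 1) the pool is (6, 4)
  run W6 (needs (1, 4), free (6, 4)); after release of (0, 1) the pool is (6, 5)
(3) Exactly 1 of the possible complete orderings is a safe sequence.


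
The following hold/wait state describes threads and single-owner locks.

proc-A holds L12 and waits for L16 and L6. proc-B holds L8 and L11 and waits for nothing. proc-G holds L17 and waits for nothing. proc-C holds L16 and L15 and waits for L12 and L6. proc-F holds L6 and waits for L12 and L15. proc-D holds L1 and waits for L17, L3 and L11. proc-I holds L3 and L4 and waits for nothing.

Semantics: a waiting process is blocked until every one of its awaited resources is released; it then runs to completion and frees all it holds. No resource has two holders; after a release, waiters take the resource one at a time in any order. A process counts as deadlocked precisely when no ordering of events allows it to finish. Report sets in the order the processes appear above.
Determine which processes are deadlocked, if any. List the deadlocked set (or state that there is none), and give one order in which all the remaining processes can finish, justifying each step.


Deadlocked set: proc-A, proc-C and proc-F.
Key observation: the cycle proc-A -> proc-C -> proc-A can never break — each member waits on the next; proc-F is caught in further circular waits.
The rest can finish in the order proc-I, proc-B, proc-G, proc-D.
Step-by-step check:
  run proc-I (it waits on nothing); releases L3 and L4
  run proc-B (it waits on nothing); releases L8 and L11
  run proc-G (it waits on nothing); releases L17
  proc-D: everything it awaited (L17, L3 and L11) is free; runs, freeing L1


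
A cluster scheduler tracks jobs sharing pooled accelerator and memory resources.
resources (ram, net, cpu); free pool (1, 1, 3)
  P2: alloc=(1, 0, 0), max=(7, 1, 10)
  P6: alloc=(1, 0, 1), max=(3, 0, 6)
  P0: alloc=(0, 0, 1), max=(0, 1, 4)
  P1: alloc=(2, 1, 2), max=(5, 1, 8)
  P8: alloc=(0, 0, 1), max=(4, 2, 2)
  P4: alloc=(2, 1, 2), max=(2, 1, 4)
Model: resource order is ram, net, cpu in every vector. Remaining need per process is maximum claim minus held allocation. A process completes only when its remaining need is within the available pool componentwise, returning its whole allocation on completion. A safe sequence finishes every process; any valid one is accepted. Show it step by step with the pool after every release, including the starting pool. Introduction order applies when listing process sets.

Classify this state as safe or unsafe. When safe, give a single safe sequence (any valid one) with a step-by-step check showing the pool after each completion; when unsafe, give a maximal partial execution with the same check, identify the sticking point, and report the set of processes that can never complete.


SAFE. One safe sequence: P4, P0, P6, P1, P8, P2.
Key observation: at P2 the run first touches a limit — (6, 1, 10) against (6, 3, 10), exact on a resource it actually requests.
Verifying each step:
  pool = (1, 1, 3)
  P4 needs (0, 0, 2) <= (1, 1, 3) -> finishes; pool += (2, 1, 2) = (3, 2, 5)
  P0 needs (0, 1, 3) <= (3, 2, 5) -> finishes; pool += (0, 0, 1) = (3, 2, 6)
  P6 needs (2, 0, 5) <= (3, 2, 6) -> finishes; pool += (1, 0, 1) = (4, 2, 7)
  P1 needs (3, 0, 6) <= (4, 2, 7) -> finishes; pool += (2, 1, 2) = (6, 3, 9)
  P8 needs (4, 2, 1) <= (6, 3, 9) -> finishes; pool += (0, 0, 1) = (6, 3, 10)
  P2 needs (6, 1, 10) <= (6, 3, 10) -> finishes; pool += (1, 0, 0) = (7, 3, 10)


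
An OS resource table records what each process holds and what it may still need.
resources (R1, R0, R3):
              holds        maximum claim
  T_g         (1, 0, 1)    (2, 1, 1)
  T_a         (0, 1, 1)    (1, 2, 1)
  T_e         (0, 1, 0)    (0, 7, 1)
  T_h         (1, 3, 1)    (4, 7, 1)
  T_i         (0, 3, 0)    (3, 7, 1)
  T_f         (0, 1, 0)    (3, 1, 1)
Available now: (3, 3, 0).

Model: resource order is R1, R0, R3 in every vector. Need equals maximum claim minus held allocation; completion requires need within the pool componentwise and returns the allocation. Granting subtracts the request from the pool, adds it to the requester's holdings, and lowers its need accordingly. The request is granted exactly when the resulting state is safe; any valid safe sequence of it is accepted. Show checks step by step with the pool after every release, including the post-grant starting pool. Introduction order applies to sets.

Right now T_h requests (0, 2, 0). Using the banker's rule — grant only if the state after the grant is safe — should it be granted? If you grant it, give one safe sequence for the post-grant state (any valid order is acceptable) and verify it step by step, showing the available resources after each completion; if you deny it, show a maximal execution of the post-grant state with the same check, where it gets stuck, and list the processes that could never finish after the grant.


GRANT: granting preserves safety; a valid post-grant sequence is T_a, T_g, T_h, T_i, T_e, T_f.
Key observation: after the grant the pool drops to (3, 1, 0), which still lets T_a finish first and unwind the rest.
Verifying the post-grant state step by step:
  pool = (3, 1, 0)
  run T_a (needs (1, 1, 0), free (3, 1, 0)); after release of (0, 1, 1) the pool is (3, 2, 1)
  run T_g (needs (1, 1, 0), free (3, 2, 1)); after release of (1, 0, 1) the pool is (4, 2, 2)
  run T_h (needs (3, 2, 0), free (4, 2, 2)); after release of (1, 5, 1) the pool is (5, 7, 3)
  run T_i (needs (3, 4, 1), free (5, 7, 3)); after release of (0, 3, 0) the pool is (5, 10, 3)
  run T_e (needs (0, 6, 1), free (5, 10, 3)); after release of (0, 1, 0) the pool is (5, 11, 3)
  run T_f (needs (3, 0, 1), free (5, 11, 3)); after release of (0, 1, 0) the pool is (5, 12, 3)


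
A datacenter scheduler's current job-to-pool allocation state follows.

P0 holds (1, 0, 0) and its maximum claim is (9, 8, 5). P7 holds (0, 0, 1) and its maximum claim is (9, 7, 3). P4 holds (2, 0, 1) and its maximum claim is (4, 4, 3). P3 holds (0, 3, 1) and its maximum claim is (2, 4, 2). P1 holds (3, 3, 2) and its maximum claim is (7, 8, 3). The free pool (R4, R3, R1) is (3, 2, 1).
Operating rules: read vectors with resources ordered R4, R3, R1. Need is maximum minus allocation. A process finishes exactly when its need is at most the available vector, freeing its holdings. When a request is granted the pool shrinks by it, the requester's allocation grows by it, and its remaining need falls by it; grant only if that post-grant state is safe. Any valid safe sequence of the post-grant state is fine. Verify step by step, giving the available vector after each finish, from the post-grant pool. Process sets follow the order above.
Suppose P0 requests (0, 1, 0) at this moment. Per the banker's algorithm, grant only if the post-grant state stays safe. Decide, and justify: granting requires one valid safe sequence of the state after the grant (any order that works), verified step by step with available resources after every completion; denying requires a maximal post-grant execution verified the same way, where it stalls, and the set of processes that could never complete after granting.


DENY: after the grant no complete ordering would exist.
Key observation: the pool after P3, P4 is (5, 4, 3); every surviving request exceeds it in R3, so progress ends there.
After a pretend grant, a maximal execution: P3, P4 — then nothing else fits. Step-by-step check:
  pool = (3, 1, 1)
  P3: need (2, 1, 1) fits (3, 1, 1); releases (0, 3, 1), pool now (3, 4, 2)
  P4: need (2, 4, 2) fits (3, 4, 2); releases (2, 0, 1), pool now (5, 4, 3)
  P0 still needs (8, 7, 5) but only (5, 4, 3) is free — short on R4, R3 and R1
  P7 still needs (9, 7, 2) but only (5, 4, 3) is free — short on R4 and R3
  P1 still needs (4, 5, 1) but only (5, 4, 3) is free — short on R3
Had the request been granted, P0, P7 and P1 could never finish.


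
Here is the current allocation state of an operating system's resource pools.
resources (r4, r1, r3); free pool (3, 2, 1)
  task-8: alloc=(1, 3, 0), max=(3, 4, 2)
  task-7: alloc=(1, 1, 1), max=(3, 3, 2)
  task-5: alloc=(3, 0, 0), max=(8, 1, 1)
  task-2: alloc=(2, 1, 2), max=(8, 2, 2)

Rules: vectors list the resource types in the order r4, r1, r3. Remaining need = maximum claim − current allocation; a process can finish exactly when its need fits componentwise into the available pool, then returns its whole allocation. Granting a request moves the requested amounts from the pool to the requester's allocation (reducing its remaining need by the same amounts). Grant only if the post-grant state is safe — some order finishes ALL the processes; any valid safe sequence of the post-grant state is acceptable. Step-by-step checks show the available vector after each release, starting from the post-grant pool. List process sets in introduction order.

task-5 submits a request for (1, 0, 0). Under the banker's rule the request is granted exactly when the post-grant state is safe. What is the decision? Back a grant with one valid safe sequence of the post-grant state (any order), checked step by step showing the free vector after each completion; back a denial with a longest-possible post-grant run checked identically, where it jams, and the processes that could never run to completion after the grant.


GRANT: granting preserves safety; a valid post-grant sequence is task-7, task-8, task-5, task-2.
Key observation: the transfer keeps a workable pool ((2, 2, 1)); task-7 starts the safe sequence.
Step-by-step check of the post-grant state:
  pool = (2, 2, 1)
  run task-7 (needs (2, 2, 1), free (2, 2, 1)); after release of (1, 1, 1) the pool is (3, 3, 2)
  run task-8 (needs (2, 1, 2), free (3, 3, 2)); after release of (1, 3, 0) the pool is (4, 6, 2)
  run task-5 (needs (4, 1, 1), free (4, 6, 2)); after release of (4, 0, 0) the pool is (8, 6, 2)
  run task-2 (needs (6, 1, 0), free (8, 6, 2)); after release of (2, 1, 2) the pool is (10, 7, 4)


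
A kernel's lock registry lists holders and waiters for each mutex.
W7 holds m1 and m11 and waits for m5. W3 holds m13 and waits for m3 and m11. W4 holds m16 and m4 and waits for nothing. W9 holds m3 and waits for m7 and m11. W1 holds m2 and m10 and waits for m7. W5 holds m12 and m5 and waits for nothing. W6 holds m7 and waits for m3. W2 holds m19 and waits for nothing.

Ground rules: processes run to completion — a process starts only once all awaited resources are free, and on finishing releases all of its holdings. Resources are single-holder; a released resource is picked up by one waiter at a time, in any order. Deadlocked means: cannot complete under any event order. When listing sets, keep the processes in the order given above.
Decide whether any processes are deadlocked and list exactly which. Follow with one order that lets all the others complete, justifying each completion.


The deadlocked set is W3, W9, W1 and W6.
Key observation: the cycle W9 -> W6 -> W9 can never break — each member waits on the next; W3 and W1 wait into the deadlock from upstream.
The rest can finish in the order W5, W2, W7, W4.
Verifying each step:
  W5 waits on nothing -> runs at once and releases m12 and m5
  W2 waits on nothing -> runs at once and releases m19
  W7 waits on m5 — all released -> runs and releases m1 and m11
  W4 waits on nothing -> runs at once and releases m16 and m4


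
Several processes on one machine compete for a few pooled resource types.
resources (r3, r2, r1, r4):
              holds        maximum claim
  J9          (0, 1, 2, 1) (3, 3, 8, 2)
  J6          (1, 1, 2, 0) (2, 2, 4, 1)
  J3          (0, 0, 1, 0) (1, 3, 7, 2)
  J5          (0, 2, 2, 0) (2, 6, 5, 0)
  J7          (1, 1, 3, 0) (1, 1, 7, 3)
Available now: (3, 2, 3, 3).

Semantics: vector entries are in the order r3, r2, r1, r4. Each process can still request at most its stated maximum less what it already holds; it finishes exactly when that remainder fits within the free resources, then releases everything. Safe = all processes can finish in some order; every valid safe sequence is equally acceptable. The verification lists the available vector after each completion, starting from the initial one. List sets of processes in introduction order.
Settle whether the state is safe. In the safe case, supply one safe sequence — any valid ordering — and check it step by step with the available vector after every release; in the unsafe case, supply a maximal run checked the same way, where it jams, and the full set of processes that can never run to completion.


SAFE, for example via the order J6, J7, J5, J3, J9.
Key observation: the first exact fit in this order is J7 — it needs (0, 0, 4, 3) with (4, 3, 5, 3) free, meeting a requested resource to the last unit.
Step-by-step check:
  pool = (3, 2, 3, 3)
  run J6 (needs (1, 1, 2, 1), free (3, 2, 3, 3)); after release of (1, 1, 2, 0) the pool is (4, 3, 5, 3)
  run J7 (needs (0, 0, 4, 3), free (4, 3, 5, 3)); after release of (1, 1, 3, 0) the pool is (5, 4, 8, 3)
  run J5 (needs (2, 4, 3, 0), free (5, 4, 8, 3)); after release of (0, 2, 2, 0) the pool is (5, 6, 10, 3)
  run J3 (needs (1, 3, 6, 2), free (5, 6, 10, 3)); after release of (0, 0, 1, 0) the pool is (5, 6, 11, 3)
  run J9 (needs (3, 2, 6, 1), free (5, 6, 11, 3)); after release of (0, 1, 2, 1) the pool is (5, 7, 13, 4)


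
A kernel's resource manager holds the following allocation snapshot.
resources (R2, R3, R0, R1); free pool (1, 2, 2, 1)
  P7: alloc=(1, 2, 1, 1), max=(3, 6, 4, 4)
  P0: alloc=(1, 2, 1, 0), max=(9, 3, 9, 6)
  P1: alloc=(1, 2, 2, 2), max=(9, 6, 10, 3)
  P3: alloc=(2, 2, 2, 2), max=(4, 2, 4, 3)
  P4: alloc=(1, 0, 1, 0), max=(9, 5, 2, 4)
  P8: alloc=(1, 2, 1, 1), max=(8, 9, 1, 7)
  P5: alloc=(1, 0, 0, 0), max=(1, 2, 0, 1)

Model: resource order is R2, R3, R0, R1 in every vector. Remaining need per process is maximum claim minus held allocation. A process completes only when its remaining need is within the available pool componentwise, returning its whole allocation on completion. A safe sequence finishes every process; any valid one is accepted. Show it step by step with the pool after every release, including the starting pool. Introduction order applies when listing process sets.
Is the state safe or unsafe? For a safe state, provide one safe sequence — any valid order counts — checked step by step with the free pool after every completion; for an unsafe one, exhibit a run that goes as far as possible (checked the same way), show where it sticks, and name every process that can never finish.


UNSAFE.
Key observation: once P5, P3, P7 finish, the pool peaks at (5, 6, 5, 4) — and every remaining process still needs more R2 than that.
Going as far as possible: P5, P3, P7; after that, nothing fits. Check, step by step:
  pool = (1, 2, 2, 1)
  P5 needs (0, 2, 0, 1) <= (1, 2, 2, 1) -> finishes; pool += (1, 0, 0, 0) = (2, 2, 2, 1)
  P3 needs (2, 0, 2, 1) <= (2, 2, 2, 1) -> finishes; pool += (2, 2, 2, 2) = (4, 4, 4, 3)
  P7 needs (2, 4, 3, 3) <= (4, 4, 4, 3) -> finishes; pool += (1, 2, 1, 1) = (5, 6, 5, 4)
  P0 still needs (8, 1, 8, 6) but only (5, 6, 5, 4) is free — short on R2, R0 and R1
  P1 still needs (8, 4, 8, 1) but only (5, 6, 5, 4) is free — short on R2 and R0
  P4 still needs (8, 5, 1, 4) but only (5, 6, 5, 4) is free — short on R2
  P8 still needs (7, 7, 0, 6) but only (5, 6, 5, 4) is free — short on R2, R3 and R1
Permanently blocked: P0, P1, P4 and P8.


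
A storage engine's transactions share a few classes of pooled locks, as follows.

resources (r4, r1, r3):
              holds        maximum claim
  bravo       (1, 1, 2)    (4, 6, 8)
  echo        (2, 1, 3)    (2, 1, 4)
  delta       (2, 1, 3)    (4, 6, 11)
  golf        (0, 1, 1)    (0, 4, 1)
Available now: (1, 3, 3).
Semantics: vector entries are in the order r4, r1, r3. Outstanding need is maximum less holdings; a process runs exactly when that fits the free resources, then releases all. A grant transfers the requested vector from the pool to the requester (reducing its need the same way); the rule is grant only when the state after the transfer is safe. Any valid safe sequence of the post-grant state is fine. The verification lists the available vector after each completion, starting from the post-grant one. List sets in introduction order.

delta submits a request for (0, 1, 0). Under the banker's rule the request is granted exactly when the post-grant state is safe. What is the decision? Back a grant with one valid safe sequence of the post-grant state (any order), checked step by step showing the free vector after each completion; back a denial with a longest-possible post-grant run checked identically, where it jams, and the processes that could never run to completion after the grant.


DENY: after the grant no complete ordering would exist.
Key observation: after echo, golf the pool peaks at (3, 4, 7), and each blocked process is short somewhere: bravo on r1; delta on r3.
After a pretend grant, a maximal execution: echo, golf — then nothing else fits. Walking it through:
  pool = (1, 2, 3)
  echo needs (0, 0, 1) <= (1, 2, 3) -> finishes; pool += (2, 1, 3) = (3, 3, 6)
  golf needs (0, 3, 0) <= (3, 3, 6) -> finishes; pool += (0, 1, 1) = (3, 4, 7)
  bravo still needs (3, 5, 6) but only (3, 4, 7) is free — short on r1
  delta still needs (2, 4, 8) but only (3, 4, 7) is free — short on r3
Processes that could never finish after the grant: bravo and delta.
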